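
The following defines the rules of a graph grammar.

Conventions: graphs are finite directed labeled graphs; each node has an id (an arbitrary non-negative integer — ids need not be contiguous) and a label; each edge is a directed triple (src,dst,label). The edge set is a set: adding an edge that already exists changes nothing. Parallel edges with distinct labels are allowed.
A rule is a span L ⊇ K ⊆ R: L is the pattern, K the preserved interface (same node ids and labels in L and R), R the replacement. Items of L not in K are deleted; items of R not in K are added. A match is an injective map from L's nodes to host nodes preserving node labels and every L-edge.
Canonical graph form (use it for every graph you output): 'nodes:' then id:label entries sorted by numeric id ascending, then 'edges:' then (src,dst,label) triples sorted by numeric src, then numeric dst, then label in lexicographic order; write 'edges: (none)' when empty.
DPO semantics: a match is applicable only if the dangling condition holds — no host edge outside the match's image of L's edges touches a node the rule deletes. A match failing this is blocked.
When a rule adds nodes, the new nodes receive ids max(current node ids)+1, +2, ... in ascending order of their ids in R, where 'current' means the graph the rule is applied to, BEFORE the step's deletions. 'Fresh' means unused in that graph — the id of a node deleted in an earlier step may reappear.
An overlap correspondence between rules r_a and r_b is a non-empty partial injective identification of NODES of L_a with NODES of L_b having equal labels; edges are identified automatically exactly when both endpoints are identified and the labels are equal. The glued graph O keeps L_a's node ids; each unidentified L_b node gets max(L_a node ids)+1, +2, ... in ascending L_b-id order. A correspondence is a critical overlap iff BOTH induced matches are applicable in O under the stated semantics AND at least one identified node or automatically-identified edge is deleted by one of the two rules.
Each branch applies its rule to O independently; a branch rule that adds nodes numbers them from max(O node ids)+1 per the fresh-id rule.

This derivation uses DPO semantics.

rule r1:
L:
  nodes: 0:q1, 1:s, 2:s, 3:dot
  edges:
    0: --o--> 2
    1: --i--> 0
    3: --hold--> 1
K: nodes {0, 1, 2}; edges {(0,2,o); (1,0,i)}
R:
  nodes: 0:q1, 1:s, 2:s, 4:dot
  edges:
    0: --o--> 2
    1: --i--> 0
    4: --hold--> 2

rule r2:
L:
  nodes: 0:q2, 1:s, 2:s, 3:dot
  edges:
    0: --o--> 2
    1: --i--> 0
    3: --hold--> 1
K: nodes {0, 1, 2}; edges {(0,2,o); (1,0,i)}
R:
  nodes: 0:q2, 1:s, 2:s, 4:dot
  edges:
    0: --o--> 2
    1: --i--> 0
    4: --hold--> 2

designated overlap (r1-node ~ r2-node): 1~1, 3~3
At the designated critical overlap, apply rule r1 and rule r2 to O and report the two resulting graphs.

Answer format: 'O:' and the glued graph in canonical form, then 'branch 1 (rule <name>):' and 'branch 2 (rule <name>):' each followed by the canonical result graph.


O:
nodes: 0:q1, 1:s, 2:s, 3:dot, 4:q2, 5:s
edges: (0,2,o); (1,0,i); (1,4,i); (3,1,hold); (4,5,o)
branch 1 (rule r1):
nodes: 0:q1, 1:s, 2:s, 4:q2, 5:s, 6:dot
edges: (0,2,o); (1,0,i); (1,4,i); (4,5,o); (6,2,hold)
branch 2 (rule r2):
nodes: 0:q1, 1:s, 2:s, 4:q2, 5:s, 6:dot
edges: (0,2,o); (1,0,i); (1,4,i); (4,5,o); (6,5,hold)


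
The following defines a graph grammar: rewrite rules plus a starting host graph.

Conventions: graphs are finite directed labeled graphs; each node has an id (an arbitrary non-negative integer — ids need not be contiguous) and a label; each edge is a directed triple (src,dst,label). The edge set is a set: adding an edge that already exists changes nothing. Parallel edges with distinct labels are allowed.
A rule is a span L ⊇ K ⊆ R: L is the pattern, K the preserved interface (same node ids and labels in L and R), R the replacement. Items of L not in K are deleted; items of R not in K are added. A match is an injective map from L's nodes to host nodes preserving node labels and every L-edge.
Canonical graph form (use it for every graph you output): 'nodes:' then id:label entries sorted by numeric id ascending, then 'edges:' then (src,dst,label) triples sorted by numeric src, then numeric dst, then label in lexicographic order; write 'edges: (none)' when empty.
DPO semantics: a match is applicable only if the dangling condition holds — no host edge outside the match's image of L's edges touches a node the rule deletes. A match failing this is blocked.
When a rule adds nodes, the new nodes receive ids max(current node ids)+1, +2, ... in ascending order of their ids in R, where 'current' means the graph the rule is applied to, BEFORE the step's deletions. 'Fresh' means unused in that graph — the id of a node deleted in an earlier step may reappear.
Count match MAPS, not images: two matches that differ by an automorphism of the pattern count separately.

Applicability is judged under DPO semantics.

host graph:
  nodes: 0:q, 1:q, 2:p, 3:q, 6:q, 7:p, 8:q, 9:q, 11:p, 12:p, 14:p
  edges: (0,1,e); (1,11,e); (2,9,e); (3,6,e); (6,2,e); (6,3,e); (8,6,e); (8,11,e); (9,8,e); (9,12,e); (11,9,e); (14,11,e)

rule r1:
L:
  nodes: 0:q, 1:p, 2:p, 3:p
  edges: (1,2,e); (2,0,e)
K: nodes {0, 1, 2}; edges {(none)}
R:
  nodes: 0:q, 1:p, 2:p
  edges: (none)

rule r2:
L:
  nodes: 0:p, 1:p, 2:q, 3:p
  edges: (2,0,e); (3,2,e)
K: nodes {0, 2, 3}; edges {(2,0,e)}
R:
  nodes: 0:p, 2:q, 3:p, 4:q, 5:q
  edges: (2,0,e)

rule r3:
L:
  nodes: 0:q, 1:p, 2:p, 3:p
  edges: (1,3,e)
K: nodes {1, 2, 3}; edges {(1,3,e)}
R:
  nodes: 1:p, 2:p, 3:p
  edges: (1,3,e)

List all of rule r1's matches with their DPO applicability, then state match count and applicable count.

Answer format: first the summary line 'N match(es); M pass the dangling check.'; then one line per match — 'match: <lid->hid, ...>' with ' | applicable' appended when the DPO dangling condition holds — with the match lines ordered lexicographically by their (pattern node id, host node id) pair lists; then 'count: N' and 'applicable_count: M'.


3 match(es); 1 pass the dangling check.
match: 0->9, 1->14, 2->11, 3->2
match: 0->9, 1->14, 2->11, 3->7 | applicable
match: 0->9, 1->14, 2->11, 3->12
count: 3
applicable_count: 1


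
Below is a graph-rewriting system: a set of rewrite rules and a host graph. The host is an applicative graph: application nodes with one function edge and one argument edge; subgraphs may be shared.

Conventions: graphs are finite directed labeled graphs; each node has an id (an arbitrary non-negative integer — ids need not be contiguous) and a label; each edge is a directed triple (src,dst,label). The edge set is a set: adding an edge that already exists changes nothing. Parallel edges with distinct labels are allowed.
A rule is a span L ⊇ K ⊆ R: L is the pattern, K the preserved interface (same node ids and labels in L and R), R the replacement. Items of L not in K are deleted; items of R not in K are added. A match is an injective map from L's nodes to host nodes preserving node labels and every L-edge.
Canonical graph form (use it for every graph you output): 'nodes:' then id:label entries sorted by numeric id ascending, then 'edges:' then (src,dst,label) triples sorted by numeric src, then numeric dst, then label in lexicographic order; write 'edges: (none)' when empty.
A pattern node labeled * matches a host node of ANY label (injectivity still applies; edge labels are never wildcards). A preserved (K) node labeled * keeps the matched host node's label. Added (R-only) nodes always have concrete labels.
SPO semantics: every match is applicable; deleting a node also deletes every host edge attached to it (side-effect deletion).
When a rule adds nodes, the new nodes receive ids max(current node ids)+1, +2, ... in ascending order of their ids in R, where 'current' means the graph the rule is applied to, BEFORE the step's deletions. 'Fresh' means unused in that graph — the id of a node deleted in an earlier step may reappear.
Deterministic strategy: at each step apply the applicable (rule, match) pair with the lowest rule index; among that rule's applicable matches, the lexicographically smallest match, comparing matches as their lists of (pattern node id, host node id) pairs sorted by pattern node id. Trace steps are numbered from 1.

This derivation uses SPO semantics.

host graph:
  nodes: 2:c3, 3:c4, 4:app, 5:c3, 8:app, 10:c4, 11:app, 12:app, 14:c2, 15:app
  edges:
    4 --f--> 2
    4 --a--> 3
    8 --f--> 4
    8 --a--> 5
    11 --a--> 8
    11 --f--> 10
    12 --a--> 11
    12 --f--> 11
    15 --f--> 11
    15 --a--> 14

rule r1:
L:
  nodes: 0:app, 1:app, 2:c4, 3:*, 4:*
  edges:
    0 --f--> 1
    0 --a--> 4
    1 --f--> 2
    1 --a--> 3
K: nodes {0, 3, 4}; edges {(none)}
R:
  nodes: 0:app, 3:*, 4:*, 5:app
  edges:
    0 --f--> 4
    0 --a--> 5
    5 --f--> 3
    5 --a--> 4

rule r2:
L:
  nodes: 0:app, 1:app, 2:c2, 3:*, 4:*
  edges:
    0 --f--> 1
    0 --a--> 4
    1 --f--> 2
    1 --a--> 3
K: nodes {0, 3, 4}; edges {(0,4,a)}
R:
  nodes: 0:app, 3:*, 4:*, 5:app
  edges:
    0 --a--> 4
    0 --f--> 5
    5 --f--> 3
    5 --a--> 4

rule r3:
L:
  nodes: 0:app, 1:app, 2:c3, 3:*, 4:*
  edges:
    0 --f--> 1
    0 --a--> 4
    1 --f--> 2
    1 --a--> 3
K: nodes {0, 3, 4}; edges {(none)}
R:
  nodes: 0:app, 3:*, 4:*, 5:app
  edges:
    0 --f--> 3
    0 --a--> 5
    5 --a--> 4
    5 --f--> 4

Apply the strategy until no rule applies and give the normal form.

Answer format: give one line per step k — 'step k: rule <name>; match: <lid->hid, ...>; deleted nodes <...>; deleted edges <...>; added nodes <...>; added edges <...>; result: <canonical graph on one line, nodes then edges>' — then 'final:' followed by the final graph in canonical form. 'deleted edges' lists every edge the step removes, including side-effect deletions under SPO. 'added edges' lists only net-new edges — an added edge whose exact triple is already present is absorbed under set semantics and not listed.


step 1: rule r1; match: 0->15, 1->11, 2->10, 3->8, 4->14; deleted nodes 10, 11; deleted edges (11,8,a); (11,10,f); (12,11,a); (12,11,f); (15,11,f); (15,14,a); added nodes 16; added edges (15,14,f); (15,16,a); (16,8,f); (16,14,a); result: nodes: 2:c3, 3:c4, 4:app, 5:c3, 8:app, 12:app, 14:c2, 15:app, 16:app edges: (4,2,f); (4,3,a); (8,4,f); (8,5,a); (15,14,f); (15,16,a); (16,8,f); (16,14,a)
step 2: rule r3; match: 0->8, 1->4, 2->2, 3->3, 4->5; deleted nodes 2, 4; deleted edges (4,2,f); (4,3,a); (8,4,f); (8,5,a); added nodes 17; added edges (8,3,f); (8,17,a); (17,5,a); (17,5,f); result: nodes: 3:c4, 5:c3, 8:app, 12:app, 14:c2, 15:app, 16:app, 17:app edges: (8,3,f); (8,17,a); (15,14,f); (15,16,a); (16,8,f); (16,14,a); (17,5,a); (17,5,f)
step 3: rule r1; match: 0->16, 1->8, 2->3, 3->17, 4->14; deleted nodes 3, 8; deleted edges (8,3,f); (8,17,a); (16,8,f); (16,14,a); added nodes 18; added edges (16,14,f); (16,18,a); (18,14,a); (18,17,f); result: nodes: 5:c3, 12:app, 14:c2, 15:app, 16:app, 17:app, 18:app edges: (15,14,f); (15,16,a); (16,14,f); (16,18,a); (17,5,a); (17,5,f); (18,14,a); (18,17,f)
final:
nodes: 5:c3, 12:app, 14:c2, 15:app, 16:app, 17:app, 18:app
edges: (15,14,f); (15,16,a); (16,14,f); (16,18,a); (17,5,a); (17,5,f); (18,14,a); (18,17,f)


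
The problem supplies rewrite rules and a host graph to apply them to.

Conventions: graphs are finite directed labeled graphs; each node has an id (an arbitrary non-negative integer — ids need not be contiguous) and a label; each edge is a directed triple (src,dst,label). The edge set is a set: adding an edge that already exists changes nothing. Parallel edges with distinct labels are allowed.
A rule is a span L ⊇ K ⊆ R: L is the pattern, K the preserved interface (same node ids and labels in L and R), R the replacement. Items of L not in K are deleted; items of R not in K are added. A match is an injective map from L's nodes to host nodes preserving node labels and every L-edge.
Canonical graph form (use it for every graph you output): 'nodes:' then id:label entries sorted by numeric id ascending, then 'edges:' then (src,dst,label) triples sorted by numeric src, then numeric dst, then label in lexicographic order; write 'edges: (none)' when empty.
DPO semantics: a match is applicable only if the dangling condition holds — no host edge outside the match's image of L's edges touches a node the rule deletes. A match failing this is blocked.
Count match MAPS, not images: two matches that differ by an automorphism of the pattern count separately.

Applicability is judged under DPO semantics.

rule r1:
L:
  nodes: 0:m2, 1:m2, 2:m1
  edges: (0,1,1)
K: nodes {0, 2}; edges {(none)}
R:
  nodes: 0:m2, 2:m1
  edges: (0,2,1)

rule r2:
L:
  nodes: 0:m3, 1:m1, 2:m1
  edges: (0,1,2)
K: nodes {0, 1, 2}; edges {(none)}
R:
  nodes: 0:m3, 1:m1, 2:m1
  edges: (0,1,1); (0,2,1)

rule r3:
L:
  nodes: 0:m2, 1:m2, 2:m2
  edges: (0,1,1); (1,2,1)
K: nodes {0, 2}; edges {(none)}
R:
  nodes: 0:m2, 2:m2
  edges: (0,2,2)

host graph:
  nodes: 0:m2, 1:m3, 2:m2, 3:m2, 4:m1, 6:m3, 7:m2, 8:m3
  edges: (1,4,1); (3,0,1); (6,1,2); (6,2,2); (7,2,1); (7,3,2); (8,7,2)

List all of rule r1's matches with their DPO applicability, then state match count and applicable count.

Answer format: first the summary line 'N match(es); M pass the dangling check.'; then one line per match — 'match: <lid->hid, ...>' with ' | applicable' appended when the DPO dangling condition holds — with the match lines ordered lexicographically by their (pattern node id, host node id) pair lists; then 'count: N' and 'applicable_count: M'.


2 match(es); 1 pass the dangling check.
match: 0->3, 1->0, 2->4 | applicable
match: 0->7, 1->2, 2->4
count: 2
applicable_count: 1


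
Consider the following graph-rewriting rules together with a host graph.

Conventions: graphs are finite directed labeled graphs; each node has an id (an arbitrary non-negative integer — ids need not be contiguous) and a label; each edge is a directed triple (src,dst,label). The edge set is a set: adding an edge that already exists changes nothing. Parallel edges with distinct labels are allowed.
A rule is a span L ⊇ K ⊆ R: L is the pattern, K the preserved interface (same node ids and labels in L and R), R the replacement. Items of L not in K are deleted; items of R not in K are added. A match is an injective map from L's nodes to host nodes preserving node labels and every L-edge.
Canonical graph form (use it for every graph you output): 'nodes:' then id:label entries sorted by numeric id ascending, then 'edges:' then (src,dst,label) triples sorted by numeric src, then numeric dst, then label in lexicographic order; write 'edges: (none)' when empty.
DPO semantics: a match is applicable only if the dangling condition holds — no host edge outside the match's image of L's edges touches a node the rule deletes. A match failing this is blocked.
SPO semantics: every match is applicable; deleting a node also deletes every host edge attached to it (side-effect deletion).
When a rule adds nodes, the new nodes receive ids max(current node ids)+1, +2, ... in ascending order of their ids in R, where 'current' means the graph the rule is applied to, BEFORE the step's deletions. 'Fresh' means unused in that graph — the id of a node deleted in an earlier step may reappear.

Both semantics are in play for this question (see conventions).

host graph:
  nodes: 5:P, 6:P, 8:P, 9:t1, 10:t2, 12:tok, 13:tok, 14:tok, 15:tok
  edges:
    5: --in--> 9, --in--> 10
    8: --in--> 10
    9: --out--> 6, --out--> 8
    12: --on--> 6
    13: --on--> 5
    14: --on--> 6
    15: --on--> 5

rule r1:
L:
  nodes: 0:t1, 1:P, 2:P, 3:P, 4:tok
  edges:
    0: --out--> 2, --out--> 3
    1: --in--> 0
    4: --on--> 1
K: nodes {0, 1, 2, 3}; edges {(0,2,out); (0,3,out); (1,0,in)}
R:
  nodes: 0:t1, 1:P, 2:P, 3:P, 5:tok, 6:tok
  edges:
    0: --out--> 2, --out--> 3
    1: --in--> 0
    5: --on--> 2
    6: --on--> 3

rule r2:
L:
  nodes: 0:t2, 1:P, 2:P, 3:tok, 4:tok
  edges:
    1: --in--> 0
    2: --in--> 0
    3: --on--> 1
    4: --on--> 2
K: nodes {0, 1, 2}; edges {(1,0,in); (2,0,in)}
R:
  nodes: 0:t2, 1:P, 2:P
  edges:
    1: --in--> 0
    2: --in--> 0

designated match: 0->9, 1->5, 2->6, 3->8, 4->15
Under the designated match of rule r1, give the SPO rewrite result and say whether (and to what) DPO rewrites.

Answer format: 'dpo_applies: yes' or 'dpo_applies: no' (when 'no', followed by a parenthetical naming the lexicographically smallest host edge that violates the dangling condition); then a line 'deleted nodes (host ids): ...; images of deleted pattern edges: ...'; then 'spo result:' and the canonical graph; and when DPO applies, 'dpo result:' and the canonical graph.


dpo_applies: yes
deleted nodes (host ids): 15; images of deleted pattern edges: (15,5,on)
spo result:
nodes: 5:P, 6:P, 8:P, 9:t1, 10:t2, 12:tok, 13:tok, 14:tok, 16:tok, 17:tok
edges: (5,9,in); (5,10,in); (8,10,in); (9,6,out); (9,8,out); (12,6,on); (13,5,on); (14,6,on); (16,6,on); (17,8,on)
dpo result:
nodes: 5:P, 6:P, 8:P, 9:t1, 10:t2, 12:tok, 13:tok, 14:tok, 16:tok, 17:tok
edges: (5,9,in); (5,10,in); (8,10,in); (9,6,out); (9,8,out); (12,6,on); (13,5,on); (14,6,on); (16,6,on); (17,8,on)


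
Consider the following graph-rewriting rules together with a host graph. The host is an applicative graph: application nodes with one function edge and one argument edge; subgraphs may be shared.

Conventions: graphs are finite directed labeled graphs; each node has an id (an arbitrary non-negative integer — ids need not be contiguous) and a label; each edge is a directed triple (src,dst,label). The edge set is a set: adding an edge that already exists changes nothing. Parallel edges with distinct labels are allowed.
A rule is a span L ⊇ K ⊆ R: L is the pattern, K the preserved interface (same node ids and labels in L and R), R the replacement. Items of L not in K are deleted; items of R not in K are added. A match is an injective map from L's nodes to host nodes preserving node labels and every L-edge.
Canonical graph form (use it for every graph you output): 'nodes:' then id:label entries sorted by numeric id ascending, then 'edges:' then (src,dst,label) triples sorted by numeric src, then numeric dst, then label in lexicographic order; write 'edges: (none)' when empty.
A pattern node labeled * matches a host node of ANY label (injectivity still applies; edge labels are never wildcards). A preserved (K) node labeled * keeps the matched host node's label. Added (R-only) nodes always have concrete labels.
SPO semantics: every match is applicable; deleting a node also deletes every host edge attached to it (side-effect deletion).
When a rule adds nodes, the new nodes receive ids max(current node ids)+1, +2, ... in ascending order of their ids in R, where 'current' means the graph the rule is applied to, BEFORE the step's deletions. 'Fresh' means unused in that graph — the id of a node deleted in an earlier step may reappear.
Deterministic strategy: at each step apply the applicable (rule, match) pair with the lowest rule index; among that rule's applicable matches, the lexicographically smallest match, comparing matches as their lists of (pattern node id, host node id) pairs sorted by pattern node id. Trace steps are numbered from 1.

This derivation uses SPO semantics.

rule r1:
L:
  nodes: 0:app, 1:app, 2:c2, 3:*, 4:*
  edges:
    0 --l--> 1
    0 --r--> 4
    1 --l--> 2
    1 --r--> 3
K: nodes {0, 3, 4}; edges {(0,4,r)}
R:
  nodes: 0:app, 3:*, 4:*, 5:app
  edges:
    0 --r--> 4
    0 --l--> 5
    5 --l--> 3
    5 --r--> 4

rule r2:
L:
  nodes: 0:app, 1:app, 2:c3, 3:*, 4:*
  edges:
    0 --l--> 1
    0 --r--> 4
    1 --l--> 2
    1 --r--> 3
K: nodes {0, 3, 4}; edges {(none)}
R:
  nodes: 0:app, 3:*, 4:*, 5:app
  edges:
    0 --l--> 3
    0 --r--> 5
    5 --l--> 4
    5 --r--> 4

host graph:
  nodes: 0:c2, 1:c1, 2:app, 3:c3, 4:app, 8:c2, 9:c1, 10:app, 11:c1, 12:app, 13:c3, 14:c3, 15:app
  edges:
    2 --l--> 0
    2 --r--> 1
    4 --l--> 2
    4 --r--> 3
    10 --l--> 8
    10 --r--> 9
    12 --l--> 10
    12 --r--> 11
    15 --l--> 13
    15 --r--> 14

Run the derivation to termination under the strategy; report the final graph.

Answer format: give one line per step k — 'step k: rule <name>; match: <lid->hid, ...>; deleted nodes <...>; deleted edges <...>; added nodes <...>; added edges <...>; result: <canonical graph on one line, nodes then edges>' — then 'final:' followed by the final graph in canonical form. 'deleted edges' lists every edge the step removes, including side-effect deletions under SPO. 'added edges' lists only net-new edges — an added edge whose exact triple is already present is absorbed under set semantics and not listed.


step 1: rule r1; match: 0->4, 1->2, 2->0, 3->1, 4->3; deleted nodes 0, 2; deleted edges (2,0,l); (2,1,r); (4,2,l); added nodes 16; added edges (4,16,l); (16,1,l); (16,3,r); result: nodes: 1:c1, 3:c3, 4:app, 8:c2, 9:c1, 10:app, 11:c1, 12:app, 13:c3, 14:c3, 15:app, 16:app edges: (4,3,r); (4,16,l); (10,8,l); (10,9,r); (12,10,l); (12,11,r); (15,13,l); (15,14,r); (16,1,l); (16,3,r)
step 2: rule r1; match: 0->12, 1->10, 2->8, 3->9, 4->11; deleted nodes 8, 10; deleted edges (10,8,l); (10,9,r); (12,10,l); added nodes 17; added edges (12,17,l); (17,9,l); (17,11,r); result: nodes: 1:c1, 3:c3, 4:app, 9:c1, 11:c1, 12:app, 13:c3, 14:c3, 15:app, 16:app, 17:app edges: (4,3,r); (4,16,l); (12,11,r); (12,17,l); (15,13,l); (15,14,r); (16,1,l); (16,3,r); (17,9,l); (17,11,r)
final:
nodes: 1:c1, 3:c3, 4:app, 9:c1, 11:c1, 12:app, 13:c3, 14:c3, 15:app, 16:app, 17:app
edges: (4,3,r); (4,16,l); (12,11,r); (12,17,l); (15,13,l); (15,14,r); (16,1,l); (16,3,r); (17,9,l); (17,11,r)


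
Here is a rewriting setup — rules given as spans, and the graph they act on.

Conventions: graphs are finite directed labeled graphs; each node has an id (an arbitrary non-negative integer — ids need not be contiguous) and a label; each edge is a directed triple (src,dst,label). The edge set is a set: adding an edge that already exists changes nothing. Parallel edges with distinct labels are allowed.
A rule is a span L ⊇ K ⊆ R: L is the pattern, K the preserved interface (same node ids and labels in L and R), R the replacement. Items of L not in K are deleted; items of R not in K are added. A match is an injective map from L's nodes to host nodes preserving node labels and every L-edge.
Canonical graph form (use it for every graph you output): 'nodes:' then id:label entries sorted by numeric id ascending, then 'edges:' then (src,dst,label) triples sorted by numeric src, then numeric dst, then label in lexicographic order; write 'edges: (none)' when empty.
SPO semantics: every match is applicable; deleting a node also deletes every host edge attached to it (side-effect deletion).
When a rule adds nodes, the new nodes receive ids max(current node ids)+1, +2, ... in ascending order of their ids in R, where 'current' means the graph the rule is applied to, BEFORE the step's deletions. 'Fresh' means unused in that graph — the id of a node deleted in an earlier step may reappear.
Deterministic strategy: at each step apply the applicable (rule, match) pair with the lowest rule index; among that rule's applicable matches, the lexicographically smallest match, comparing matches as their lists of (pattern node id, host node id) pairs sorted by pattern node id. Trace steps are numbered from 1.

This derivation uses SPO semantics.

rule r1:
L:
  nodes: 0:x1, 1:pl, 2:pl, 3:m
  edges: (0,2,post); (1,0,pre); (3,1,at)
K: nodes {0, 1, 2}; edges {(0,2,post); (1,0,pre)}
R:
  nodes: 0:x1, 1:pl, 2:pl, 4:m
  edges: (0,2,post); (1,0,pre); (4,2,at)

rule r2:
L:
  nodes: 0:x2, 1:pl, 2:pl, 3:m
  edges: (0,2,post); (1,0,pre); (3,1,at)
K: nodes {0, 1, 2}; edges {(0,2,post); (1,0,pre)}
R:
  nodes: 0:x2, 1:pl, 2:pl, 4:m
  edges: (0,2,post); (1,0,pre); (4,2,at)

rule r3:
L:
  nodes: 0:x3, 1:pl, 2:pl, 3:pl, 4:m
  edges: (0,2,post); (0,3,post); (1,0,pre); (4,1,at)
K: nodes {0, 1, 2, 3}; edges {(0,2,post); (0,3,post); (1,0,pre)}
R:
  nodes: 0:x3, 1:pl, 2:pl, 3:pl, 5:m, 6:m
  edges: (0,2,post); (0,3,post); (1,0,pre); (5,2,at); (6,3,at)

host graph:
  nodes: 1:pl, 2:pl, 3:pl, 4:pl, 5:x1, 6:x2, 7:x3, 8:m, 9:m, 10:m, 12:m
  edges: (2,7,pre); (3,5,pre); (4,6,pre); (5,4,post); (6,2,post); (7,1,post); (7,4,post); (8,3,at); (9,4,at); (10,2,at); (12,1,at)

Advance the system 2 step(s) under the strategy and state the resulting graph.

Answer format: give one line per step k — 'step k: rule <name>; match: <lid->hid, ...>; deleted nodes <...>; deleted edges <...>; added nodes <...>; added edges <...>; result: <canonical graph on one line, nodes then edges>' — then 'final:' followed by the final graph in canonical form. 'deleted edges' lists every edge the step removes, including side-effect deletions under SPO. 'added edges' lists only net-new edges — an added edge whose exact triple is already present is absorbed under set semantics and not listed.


step 1: rule r1; match: 0->5, 1->3, 2->4, 3->8; deleted nodes 8; deleted edges (8,3,at); added nodes 13; added edges (13,4,at); result: nodes: 1:pl, 2:pl, 3:pl, 4:pl, 5:x1, 6:x2, 7:x3, 9:m, 10:m, 12:m, 13:m edges: (2,7,pre); (3,5,pre); (4,6,pre); (5,4,post); (6,2,post); (7,1,post); (7,4,post); (9,4,at); (10,2,at); (12,1,at); (13,4,at)
step 2: rule r2; match: 0->6, 1->4, 2->2, 3->9; deleted nodes 9; deleted edges (9,4,at); added nodes 14; added edges (14,2,at); result: nodes: 1:pl, 2:pl, 3:pl, 4:pl, 5:x1, 6:x2, 7:x3, 10:m, 12:m, 13:m, 14:m edges: (2,7,pre); (3,5,pre); (4,6,pre); (5,4,post); (6,2,post); (7,1,post); (7,4,post); (10,2,at); (12,1,at); (13,4,at); (14,2,at)
final:
nodes: 1:pl, 2:pl, 3:pl, 4:pl, 5:x1, 6:x2, 7:x3, 10:m, 12:m, 13:m, 14:m
edges: (2,7,pre); (3,5,pre); (4,6,pre); (5,4,post); (6,2,post); (7,1,post); (7,4,post); (10,2,at); (12,1,at); (13,4,at); (14,2,at)


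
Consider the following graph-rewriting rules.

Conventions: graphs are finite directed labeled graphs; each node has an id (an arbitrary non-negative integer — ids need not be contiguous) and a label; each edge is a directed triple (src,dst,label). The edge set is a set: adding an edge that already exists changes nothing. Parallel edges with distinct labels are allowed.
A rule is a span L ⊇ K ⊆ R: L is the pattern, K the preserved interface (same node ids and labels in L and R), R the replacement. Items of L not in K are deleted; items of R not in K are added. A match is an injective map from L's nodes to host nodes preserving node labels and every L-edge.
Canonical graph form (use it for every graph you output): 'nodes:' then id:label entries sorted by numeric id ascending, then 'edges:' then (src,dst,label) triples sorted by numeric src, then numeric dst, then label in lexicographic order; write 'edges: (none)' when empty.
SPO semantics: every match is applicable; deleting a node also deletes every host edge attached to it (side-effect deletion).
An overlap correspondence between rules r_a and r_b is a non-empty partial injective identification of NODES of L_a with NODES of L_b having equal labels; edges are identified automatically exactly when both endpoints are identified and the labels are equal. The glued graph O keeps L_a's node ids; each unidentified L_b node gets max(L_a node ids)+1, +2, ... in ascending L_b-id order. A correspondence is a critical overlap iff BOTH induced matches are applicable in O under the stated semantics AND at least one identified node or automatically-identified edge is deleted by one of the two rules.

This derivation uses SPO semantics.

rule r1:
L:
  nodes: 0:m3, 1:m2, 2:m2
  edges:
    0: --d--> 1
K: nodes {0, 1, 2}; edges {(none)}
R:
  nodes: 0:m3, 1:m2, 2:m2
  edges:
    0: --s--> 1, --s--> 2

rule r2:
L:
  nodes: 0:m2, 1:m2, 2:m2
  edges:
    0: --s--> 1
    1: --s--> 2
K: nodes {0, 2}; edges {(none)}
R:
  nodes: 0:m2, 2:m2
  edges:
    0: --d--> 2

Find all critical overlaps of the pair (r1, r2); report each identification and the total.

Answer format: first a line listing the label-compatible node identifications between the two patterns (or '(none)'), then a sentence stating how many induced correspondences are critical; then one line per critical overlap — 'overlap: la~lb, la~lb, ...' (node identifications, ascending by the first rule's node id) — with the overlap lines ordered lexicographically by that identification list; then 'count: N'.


label-compatible node identifications between L(r1) and L(r2): 1~0, 1~1, 1~2, 2~0, 2~1, 2~2
6 of the induced correspondences are critical overlaps of r1 and r2.
overlap: 1~0, 2~1
overlap: 1~1
overlap: 1~1, 2~0
overlap: 1~1, 2~2
overlap: 1~2, 2~1
overlap: 2~1
count: 6


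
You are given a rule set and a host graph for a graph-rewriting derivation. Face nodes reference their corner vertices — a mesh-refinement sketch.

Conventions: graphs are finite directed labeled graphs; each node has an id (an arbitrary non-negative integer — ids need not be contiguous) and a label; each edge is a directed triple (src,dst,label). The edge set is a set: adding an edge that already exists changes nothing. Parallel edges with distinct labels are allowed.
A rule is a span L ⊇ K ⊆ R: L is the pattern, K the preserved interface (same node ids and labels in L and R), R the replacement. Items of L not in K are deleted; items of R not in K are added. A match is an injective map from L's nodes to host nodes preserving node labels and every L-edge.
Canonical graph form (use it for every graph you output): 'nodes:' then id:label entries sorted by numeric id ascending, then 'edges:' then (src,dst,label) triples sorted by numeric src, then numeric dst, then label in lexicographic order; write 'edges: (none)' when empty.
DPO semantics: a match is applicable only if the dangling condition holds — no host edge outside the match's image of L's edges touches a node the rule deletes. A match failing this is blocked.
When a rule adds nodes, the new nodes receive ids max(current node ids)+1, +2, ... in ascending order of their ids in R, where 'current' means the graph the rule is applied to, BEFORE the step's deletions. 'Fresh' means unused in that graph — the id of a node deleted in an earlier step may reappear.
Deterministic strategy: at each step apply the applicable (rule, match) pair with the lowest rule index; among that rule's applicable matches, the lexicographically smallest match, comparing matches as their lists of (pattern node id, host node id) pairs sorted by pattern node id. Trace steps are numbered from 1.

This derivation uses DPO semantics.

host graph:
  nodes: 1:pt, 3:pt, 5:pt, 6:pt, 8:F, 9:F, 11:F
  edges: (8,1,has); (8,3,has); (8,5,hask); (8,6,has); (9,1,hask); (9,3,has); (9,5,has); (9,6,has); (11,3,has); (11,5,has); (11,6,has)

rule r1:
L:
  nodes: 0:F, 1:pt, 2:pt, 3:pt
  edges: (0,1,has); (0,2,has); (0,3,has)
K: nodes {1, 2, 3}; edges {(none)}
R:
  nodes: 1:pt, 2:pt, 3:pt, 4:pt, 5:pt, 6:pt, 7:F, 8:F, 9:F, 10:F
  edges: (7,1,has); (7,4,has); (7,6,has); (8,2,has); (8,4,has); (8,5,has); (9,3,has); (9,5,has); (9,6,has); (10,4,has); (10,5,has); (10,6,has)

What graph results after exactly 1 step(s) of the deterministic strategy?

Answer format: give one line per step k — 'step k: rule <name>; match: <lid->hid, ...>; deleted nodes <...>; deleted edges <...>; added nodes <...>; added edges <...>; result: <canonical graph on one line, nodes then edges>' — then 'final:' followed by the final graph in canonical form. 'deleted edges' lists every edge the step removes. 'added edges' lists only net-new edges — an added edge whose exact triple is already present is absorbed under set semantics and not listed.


step 1: rule r1; match: 0->11, 1->3, 2->5, 3->6; deleted nodes 11; deleted edges (11,3,has); (11,5,has); (11,6,has); added nodes 12, 13, 14, 15, 16, 17, 18; added edges (15,3,has); (15,12,has); (15,14,has); (16,5,has); (16,12,has); (16,13,has); (17,6,has); (17,13,has); (17,14,has); (18,12,has); (18,13,has); (18,14,has); result: nodes: 1:pt, 3:pt, 5:pt, 6:pt, 8:F, 9:F, 12:pt, 13:pt, 14:pt, 15:F, 16:F, 17:F, 18:F edges: (8,1,has); (8,3,has); (8,5,hask); (8,6,has); (9,1,hask); (9,3,has); (9,5,has); (9,6,has); (15,3,has); (15,12,has); (15,14,has); (16,5,has); (16,12,has); (16,13,has); (17,6,has); (17,13,has); (17,14,has); (18,12,has); (18,13,has); (18,14,has)
final:
nodes: 1:pt, 3:pt, 5:pt, 6:pt, 8:F, 9:F, 12:pt, 13:pt, 14:pt, 15:F, 16:F, 17:F, 18:F
edges: (8,1,has); (8,3,has); (8,5,hask); (8,6,has); (9,1,hask); (9,3,has); (9,5,has); (9,6,has); (15,3,has); (15,12,has); (15,14,has); (16,5,has); (16,12,has); (16,13,has); (17,6,has); (17,13,has); (17,14,has); (18,12,has); (18,13,has); (18,14,has)


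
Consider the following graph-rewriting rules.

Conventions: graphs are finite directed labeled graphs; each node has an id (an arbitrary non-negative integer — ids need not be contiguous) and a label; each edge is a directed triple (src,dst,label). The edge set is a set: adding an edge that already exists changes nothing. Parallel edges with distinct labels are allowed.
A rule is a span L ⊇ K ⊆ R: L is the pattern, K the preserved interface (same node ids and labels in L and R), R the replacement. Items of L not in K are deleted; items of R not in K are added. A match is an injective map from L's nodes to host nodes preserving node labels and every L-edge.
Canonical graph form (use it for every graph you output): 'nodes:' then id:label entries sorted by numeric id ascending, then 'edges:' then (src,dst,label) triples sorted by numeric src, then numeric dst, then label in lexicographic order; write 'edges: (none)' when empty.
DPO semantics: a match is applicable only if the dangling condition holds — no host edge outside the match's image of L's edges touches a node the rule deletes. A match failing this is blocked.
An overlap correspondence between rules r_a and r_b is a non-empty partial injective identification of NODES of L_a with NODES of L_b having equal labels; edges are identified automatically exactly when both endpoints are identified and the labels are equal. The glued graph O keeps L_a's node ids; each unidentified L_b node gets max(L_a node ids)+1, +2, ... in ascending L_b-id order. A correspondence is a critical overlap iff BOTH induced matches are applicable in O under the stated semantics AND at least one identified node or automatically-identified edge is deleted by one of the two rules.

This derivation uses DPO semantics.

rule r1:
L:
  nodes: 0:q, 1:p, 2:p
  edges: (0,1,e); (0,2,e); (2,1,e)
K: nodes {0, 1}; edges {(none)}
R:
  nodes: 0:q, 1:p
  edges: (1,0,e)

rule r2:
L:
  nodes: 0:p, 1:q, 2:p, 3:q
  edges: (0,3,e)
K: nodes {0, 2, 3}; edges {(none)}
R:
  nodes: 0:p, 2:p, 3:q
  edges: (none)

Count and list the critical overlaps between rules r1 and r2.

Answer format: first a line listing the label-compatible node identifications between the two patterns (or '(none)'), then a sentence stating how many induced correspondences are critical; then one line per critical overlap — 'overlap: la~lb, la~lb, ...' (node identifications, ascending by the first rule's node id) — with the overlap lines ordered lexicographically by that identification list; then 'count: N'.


label-compatible node identifications between L(r1) and L(r2): 0~1, 0~3, 1~0, 1~2, 2~0, 2~2
4 of the induced correspondences are critical overlaps of r1 and r2.
overlap: 0~3, 1~0, 2~2
overlap: 0~3, 2~2
overlap: 1~0, 2~2
overlap: 2~2
count: 4


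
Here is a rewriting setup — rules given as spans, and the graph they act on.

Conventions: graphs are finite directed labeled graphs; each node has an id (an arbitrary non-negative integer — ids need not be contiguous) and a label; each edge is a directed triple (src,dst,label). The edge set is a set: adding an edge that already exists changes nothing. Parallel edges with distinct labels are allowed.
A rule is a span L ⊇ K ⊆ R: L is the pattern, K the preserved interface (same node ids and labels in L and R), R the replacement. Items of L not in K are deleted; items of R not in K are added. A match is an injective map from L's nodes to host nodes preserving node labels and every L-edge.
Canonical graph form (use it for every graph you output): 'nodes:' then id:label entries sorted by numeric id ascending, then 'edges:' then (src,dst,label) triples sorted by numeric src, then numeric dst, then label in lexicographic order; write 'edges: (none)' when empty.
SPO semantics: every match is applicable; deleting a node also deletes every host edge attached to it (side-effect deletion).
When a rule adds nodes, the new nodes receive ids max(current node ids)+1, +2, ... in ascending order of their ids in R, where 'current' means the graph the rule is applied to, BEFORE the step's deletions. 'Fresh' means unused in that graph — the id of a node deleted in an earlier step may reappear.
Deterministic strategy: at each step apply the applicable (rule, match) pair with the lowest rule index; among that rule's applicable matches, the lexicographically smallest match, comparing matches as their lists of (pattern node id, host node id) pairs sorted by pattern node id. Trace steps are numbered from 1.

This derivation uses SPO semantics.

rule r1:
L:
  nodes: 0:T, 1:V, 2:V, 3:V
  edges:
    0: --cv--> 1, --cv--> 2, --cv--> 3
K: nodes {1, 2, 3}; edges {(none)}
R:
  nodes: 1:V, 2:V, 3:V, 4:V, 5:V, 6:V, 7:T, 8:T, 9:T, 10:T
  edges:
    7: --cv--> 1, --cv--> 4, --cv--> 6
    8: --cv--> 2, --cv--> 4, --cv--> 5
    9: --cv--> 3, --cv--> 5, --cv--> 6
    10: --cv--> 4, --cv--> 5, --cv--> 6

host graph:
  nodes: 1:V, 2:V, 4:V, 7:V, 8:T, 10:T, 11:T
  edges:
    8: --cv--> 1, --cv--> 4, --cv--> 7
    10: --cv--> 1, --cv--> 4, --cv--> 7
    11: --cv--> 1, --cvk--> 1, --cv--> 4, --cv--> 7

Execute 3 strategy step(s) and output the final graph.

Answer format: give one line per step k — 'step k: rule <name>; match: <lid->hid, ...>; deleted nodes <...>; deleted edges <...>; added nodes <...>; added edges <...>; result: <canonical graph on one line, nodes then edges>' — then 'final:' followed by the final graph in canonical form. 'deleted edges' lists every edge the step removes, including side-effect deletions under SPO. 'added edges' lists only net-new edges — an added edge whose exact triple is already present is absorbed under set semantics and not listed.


step 1: rule r1; match: 0->8, 1->1, 2->4, 3->7; deleted nodes 8; deleted edges (8,1,cv); (8,4,cv); (8,7,cv); added nodes 12, 13, 14, 15, 16, 17, 18; added edges (15,1,cv); (15,12,cv); (15,14,cv); (16,4,cv); (16,12,cv); (16,13,cv); (17,7,cv); (17,13,cv); (17,14,cv); (18,12,cv); (18,13,cv); (18,14,cv); result: nodes: 1:V, 2:V, 4:V, 7:V, 10:T, 11:T, 12:V, 13:V, 14:V, 15:T, 16:T, 17:T, 18:T edges: (10,1,cv); (10,4,cv); (10,7,cv); (11,1,cv); (11,1,cvk); (11,4,cv); (11,7,cv); (15,1,cv); (15,12,cv); (15,14,cv); (16,4,cv); (16,12,cv); (16,13,cv); (17,7,cv); (17,13,cv); (17,14,cv); (18,12,cv); (18,13,cv); (18,14,cv)
step 2: rule r1; match: 0->10, 1->1, 2->4, 3->7; deleted nodes 10; deleted edges (10,1,cv); (10,4,cv); (10,7,cv); added nodes 19, 20, 21, 22, 23, 24, 25; added edges (22,1,cv); (22,19,cv); (22,21,cv); (23,4,cv); (23,19,cv); (23,20,cv); (24,7,cv); (24,20,cv); (24,21,cv); (25,19,cv); (25,20,cv); (25,21,cv); result: nodes: 1:V, 2:V, 4:V, 7:V, 11:T, 12:V, 13:V, 14:V, 15:T, 16:T, 17:T, 18:T, 19:V, 20:V, 21:V, 22:T, 23:T, 24:T, 25:T edges: (11,1,cv); (11,1,cvk); (11,4,cv); (11,7,cv); (15,1,cv); (15,12,cv); (15,14,cv); (16,4,cv); (16,12,cv); (16,13,cv); (17,7,cv); (17,13,cv); (17,14,cv); (18,12,cv); (18,13,cv); (18,14,cv); (22,1,cv); (22,19,cv); (22,21,cv); (23,4,cv); (23,19,cv); (23,20,cv); (24,7,cv); (24,20,cv); (24,21,cv); (25,19,cv); (25,20,cv); (25,21,cv)
step 3: rule r1; match: 0->11, 1->1, 2->4, 3->7; deleted nodes 11; deleted edges (11,1,cv); (11,1,cvk); (11,4,cv); (11,7,cv); added nodes 26, 27, 28, 29, 30, 31, 32; added edges (29,1,cv); (29,26,cv); (29,28,cv); (30,4,cv); (30,26,cv); (30,27,cv); (31,7,cv); (31,27,cv); (31,28,cv); (32,26,cv); (32,27,cv); (32,28,cv); result: nodes: 1:V, 2:V, 4:V, 7:V, 12:V, 13:V, 14:V, 15:T, 16:T, 17:T, 18:T, 19:V, 20:V, 21:V, 22:T, 23:T, 24:T, 25:T, 26:V, 27:V, 28:V, 29:T, 30:T, 31:T, 32:T edges: (15,1,cv); (15,12,cv); (15,14,cv); (16,4,cv); (16,12,cv); (16,13,cv); (17,7,cv); (17,13,cv); (17,14,cv); (18,12,cv); (18,13,cv); (18,14,cv); (22,1,cv); (22,19,cv); (22,21,cv); (23,4,cv); (23,19,cv); (23,20,cv); (24,7,cv); (24,20,cv); (24,21,cv); (25,19,cv); (25,20,cv); (25,21,cv); (29,1,cv); (29,26,cv); (29,28,cv); (30,4,cv); (30,26,cv); (30,27,cv); (31,7,cv); (31,27,cv); (31,28,cv); (32,26,cv); (32,27,cv); (32,28,cv)
final:
nodes: 1:V, 2:V, 4:V, 7:V, 12:V, 13:V, 14:V, 15:T, 16:T, 17:T, 18:T, 19:V, 20:V, 21:V, 22:T, 23:T, 24:T, 25:T, 26:V, 27:V, 28:V, 29:T, 30:T, 31:T, 32:T
edges: (15,1,cv); (15,12,cv); (15,14,cv); (16,4,cv); (16,12,cv); (16,13,cv); (17,7,cv); (17,13,cv); (17,14,cv); (18,12,cv); (18,13,cv); (18,14,cv); (22,1,cv); (22,19,cv); (22,21,cv); (23,4,cv); (23,19,cv); (23,20,cv); (24,7,cv); (24,20,cv); (24,21,cv); (25,19,cv); (25,20,cv); (25,21,cv); (29,1,cv); (29,26,cv); (29,28,cv); (30,4,cv); (30,26,cv); (30,27,cv); (31,7,cv); (31,27,cv); (31,28,cv); (32,26,cv); (32,27,cv); (32,28,cv)
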